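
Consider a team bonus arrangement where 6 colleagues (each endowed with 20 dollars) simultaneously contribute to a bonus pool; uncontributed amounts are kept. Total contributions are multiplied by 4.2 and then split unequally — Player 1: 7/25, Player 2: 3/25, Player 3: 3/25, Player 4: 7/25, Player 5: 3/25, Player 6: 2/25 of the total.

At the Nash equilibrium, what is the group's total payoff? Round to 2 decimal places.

A player with share s gets back 4.2·s per unit contributed, so full contribution is dominant for anyone with s > 1/4.2 = 0.2381 and zero contribution is dominant for anyone below.
The shares above 0.2381 belong to Player 1 and Player 4, contributing 20 each; the remaining 4 contribute 0. Total contributed: 40.
The bonus pool pays out 4.2 × 40 = 168.00 in total (split across the unequal shares, but the aggregate is all that matters for the group sum).
The 4 free-riders keep 20 each, adding 80. Group total = 80 + 168.00 = 248.00.

248.00 dollars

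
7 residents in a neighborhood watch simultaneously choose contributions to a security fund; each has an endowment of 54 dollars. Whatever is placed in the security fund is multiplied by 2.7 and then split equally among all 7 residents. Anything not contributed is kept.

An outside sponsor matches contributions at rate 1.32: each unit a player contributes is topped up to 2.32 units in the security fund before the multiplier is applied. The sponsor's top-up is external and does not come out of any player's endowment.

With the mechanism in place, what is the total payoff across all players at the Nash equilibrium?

378.00 dollars

Even with the mechanism, each unit contributed returns only 2.7 × 2.32 / 7 = 0.8949 per unit of net cost, so contributing nothing is still dominant.
Everyone keeps their endowment and the group total is 7 × 54 = 378.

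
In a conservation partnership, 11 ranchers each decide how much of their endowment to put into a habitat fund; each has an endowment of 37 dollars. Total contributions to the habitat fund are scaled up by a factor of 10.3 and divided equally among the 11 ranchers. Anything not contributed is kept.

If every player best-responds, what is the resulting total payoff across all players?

Each contributed unit returns 10.3/11 = 0.9364 to its contributor — below 1 — so contributing 0 is dominant for every player. At the Nash equilibrium everyone keeps their 37, and the group total is 11 × 37 = 407.

407.00 dollars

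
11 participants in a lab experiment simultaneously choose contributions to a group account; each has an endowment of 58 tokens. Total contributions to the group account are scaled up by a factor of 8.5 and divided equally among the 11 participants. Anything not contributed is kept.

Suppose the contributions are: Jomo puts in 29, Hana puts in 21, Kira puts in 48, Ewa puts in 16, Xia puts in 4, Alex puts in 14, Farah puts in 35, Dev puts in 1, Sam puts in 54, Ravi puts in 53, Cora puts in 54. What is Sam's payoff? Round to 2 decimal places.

Total contributed: 29 + 21 + 48 + 16 + 4 + 14 + 35 + 1 + 54 + 53 + 54 = 329.
Each receives 8.5 × 329 / 11 = 254.23 from the group account.
Sam keeps 58 − 54 = 4, so Sam's payoff is 4 + 254.23 = 258.23.

258.23 tokens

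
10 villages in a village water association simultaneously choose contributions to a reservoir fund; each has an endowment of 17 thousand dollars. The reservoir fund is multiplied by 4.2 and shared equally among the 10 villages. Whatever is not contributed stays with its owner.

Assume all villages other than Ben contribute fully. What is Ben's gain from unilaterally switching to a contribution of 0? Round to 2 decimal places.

Switching from a contribution of 17 to 0 lets Ben keep an extra 17 thousand dollars, but lowers the reservoir fund by 17, which costs Ben their own share of that drop: 4.2/10 × 17 = 7.14.
Net gain = 17 − 7.14 = 9.86. The private return per contributed unit (0.4200) is below 1, so free-riding is indeed the best response regardless of what the others do.

9.86 thousand dollars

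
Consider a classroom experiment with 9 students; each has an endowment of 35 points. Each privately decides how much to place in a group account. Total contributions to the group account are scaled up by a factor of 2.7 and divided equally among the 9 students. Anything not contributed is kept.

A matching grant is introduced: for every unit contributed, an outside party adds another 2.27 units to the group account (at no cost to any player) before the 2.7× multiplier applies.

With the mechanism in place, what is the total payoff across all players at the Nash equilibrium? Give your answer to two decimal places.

315.00 points

Even with the mechanism, each unit contributed returns only 2.7 × 3.27 / 9 = 0.9810 per unit of net cost, so contributing nothing is still dominant.
At the Nash equilibrium no one contributes; group total payoff = 9 × 35 = 315.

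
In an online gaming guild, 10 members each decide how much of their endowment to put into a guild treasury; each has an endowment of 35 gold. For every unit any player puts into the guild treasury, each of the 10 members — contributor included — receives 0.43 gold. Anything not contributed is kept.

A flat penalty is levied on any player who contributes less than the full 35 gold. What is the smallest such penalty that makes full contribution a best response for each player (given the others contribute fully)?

19.95 gold

Given the others contribute fully, the best deviation is to contribute 0 (any partial contribution still incurs the fine and gives up units whose private return 0.43 is below 1).
Deviating from 35 to 0 saves 35 gold but forfeits the deviator's share of the drop in the guild treasury: 0.43 × 35 = 15.05.
So the deviation gain is 35 − 15.05 = 19.95, and the fine must be at least 19.95 gold to wipe it out.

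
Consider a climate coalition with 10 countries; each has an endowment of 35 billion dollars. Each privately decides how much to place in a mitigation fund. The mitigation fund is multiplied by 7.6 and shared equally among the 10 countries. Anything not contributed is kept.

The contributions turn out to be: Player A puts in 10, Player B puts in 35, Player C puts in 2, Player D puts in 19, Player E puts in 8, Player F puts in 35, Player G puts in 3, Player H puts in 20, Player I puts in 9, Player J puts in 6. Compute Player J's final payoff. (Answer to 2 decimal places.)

140.72 billion dollars

Total contributed: 10 + 35 + 2 + 19 + 8 + 35 + 3 + 20 + 9 + 6 = 147.
Each receives 7.6 × 147 / 10 = 111.72 from the mitigation fund.
Player J keeps 35 − 6 = 29, so Player J's payoff is 29 + 111.72 = 140.72.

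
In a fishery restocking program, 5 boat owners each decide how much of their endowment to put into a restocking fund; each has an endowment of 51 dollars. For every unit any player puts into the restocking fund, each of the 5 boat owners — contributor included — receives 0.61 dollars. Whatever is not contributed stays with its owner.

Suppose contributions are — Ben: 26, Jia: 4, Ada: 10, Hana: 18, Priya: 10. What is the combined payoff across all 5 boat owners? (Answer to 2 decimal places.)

Total contributed: 26 + 4 + 10 + 18 + 10 = 68; total kept: 5 × 51 − 68 = 187.
The restocking fund pays out 0.61 × 5 × 68 = 207.40 in aggregate.
Group total = 187 + 207.40 = 394.40.

394.40 dollars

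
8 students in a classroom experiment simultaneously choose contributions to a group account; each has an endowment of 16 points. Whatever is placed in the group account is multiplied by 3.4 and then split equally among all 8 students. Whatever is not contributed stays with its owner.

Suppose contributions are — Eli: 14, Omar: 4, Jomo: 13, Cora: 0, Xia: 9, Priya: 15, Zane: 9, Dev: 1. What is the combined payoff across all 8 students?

284.00 points

Total contributed: 14 + 4 + 13 + 0 + 9 + 15 + 9 + 1 = 65; total kept: 8 × 16 − 65 = 63.
The group account pays out 3.4 × 65 = 221.00 in aggregate.
Group total = 63 + 221.00 = 284.00.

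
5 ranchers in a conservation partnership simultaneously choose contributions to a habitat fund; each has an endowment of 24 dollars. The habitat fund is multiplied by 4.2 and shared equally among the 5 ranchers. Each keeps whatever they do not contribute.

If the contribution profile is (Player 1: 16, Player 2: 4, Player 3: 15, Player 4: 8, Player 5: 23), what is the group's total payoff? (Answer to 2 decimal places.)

331.20 dollars

Total contributed: 16 + 4 + 15 + 8 + 23 = 66; total kept: 5 × 24 − 66 = 54.
The habitat fund pays out 4.2 × 66 = 277.20 in aggregate.
Group total = 54 + 277.20 = 331.20.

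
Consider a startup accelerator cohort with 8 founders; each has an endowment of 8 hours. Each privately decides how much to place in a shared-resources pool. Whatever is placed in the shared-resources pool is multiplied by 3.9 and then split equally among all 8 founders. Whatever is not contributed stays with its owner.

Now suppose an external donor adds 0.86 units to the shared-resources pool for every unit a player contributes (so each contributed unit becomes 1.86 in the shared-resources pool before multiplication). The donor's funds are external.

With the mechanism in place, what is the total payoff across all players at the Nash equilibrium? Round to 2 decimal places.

64.00 hours

Even with the mechanism, each unit contributed returns only 3.9 × 1.86 / 8 = 0.9068 per unit of net cost, so contributing nothing is still dominant.
At the Nash equilibrium no one contributes; group total payoff = 8 × 8 = 64.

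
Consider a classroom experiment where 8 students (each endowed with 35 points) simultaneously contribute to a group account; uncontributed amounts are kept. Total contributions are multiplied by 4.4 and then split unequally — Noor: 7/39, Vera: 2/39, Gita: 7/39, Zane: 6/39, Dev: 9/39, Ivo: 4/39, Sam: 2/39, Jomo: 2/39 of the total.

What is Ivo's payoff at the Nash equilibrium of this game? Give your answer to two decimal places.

Player j's private return per contributed unit is 4.4 × (j's share). Contributing is weakly dominant for j when that share is at least 1/4.4 = 0.2273, and contributing 0 is dominant otherwise.
Only Dev (9/39) clears that bar, contributing 35; the remaining 7 contribute 0. Total contributed: 35.
Ivo keeps 35 and receives 4.4 × 35 × 4/39 = 15.79 from the group account, for a payoff of 50.79.

50.79 points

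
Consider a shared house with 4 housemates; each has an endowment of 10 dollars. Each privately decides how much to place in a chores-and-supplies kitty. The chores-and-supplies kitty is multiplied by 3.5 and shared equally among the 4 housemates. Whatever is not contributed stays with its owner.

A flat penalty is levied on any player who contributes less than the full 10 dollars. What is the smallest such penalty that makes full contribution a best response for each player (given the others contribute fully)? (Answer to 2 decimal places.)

1.25 dollars

Given the others contribute fully, the best deviation is to contribute 0 (any partial contribution still incurs the fine and gives up units whose private return 0.8750 is below 1).
Deviating from 10 to 0 saves 10 dollars but forfeits the deviator's share of the drop in the chores-and-supplies kitty: 3.5/4 × 10 = 8.75.
So the deviation gain is 10 − 8.75 = 1.25, and the fine must be at least 1.25 dollars to wipe it out.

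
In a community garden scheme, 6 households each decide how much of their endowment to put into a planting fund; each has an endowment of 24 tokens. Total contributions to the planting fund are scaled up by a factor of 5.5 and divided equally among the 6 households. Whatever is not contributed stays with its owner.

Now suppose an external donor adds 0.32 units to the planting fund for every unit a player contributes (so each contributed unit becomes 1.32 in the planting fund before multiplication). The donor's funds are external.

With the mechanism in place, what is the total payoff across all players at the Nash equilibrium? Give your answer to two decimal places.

Under the mechanism each unit contributed yields 5.5 × 1.32 / 6 = 1.2100 back to its contributor per unit of net cost, which exceeds 1, making full contribution the dominant choice for everyone.
So the Nash equilibrium is full contribution by all 6; the group earns 5.5 × 1.32 × 144 = 1045.44.

1045.44 tokens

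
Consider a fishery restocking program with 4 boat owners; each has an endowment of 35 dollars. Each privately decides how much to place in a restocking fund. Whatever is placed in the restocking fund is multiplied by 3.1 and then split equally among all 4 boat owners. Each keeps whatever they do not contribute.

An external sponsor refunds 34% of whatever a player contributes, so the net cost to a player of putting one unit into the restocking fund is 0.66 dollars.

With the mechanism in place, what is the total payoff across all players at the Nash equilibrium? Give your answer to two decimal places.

Under the mechanism each unit contributed yields (3.1/4) / 0.66 = 1.1742 back to its contributor per unit of net cost, which exceeds 1, making full contribution the dominant choice for everyone.
So the Nash equilibrium is full contribution by all 4; the group earns 4 × (35 × 0.34 + 3.1 × 35) = 481.60.

481.60 dollars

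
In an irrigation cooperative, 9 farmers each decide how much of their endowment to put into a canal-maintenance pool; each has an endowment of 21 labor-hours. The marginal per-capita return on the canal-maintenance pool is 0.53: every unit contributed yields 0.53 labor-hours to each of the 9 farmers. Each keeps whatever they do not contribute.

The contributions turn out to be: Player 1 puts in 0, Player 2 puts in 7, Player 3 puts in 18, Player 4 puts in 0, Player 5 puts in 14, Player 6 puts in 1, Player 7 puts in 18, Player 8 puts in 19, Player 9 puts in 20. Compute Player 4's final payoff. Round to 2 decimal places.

Total contributed: 0 + 7 + 18 + 0 + 14 + 1 + 18 + 19 + 20 = 97.
Each receives 0.53 × 97 = 51.41 from the canal-maintenance pool.
Player 4 keeps 21 − 0 = 21, so Player 4's payoff is 21 + 51.41 = 72.41.

72.41 labor-hours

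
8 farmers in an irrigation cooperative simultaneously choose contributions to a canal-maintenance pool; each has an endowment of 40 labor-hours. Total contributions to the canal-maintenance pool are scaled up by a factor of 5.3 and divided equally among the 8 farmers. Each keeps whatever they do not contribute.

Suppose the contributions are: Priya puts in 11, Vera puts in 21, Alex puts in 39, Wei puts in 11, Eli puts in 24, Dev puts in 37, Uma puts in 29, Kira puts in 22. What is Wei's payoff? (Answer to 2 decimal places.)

157.53 labor-hours

Total contributed: 11 + 21 + 39 + 11 + 24 + 37 + 29 + 22 = 194.
Each receives 5.3 × 194 / 8 = 128.53 from the canal-maintenance pool.
Wei keeps 40 − 11 = 29, so Wei's payoff is 29 + 128.53 = 157.53.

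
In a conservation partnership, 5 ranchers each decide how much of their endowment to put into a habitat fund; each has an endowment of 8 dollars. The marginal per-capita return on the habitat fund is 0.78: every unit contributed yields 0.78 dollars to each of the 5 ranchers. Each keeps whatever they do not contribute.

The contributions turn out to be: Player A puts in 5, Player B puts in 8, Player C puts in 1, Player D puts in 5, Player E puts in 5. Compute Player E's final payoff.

21.72 dollars

Total contributed: 5 + 8 + 1 + 5 + 5 = 24.
Each receives 0.78 × 24 = 18.72 from the habitat fund.
Player E keeps 8 − 5 = 3, so Player E's payoff is 3 + 18.72 = 21.72.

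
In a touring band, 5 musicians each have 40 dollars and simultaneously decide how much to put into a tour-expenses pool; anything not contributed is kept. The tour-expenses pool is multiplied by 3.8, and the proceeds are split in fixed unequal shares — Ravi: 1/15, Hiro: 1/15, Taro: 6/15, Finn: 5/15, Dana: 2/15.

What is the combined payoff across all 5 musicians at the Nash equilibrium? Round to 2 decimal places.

Each unit j contributes comes back to j as 3.8 × (j's share), so j prefers to contribute only if that share exceeds 1/3.8 = 0.2632; otherwise keeping the unit dominates.
The shares above 0.2632 belong to Taro and Finn, contributing 40 each; the remaining 3 contribute 0. Total contributed: 80.
The tour-expenses pool pays out 3.8 × 80 = 304.00 in total (split across the unequal shares, but the aggregate is all that matters for the group sum).
The 3 free-riders keep 40 each, adding 120. Group total = 120 + 304.00 = 424.00.

424.00 dollars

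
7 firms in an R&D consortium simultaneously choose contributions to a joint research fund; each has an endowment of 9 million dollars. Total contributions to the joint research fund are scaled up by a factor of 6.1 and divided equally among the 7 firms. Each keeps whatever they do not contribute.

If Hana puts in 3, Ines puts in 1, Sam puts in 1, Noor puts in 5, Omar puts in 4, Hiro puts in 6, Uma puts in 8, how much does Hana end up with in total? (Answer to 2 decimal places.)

30.40 million dollars

Total contributed: 3 + 1 + 1 + 5 + 4 + 6 + 8 = 28.
Each receives 6.1 × 28 / 7 = 24.40 from the joint research fund.
Hana keeps 9 − 3 = 6, so Hana's payoff is 6 + 24.40 = 30.40.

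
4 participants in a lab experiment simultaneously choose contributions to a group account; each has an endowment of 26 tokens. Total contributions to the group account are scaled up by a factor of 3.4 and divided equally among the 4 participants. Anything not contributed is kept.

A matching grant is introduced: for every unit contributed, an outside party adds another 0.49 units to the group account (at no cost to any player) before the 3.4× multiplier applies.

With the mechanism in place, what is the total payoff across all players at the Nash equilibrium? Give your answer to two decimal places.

Under the mechanism each unit contributed yields 3.4 × 1.49 / 4 = 1.2665 back to its contributor per unit of net cost, which exceeds 1, making full contribution the dominant choice for everyone.
So the Nash equilibrium is full contribution by all 4; the group earns 3.4 × 1.49 × 104 = 526.86.

526.86 tokens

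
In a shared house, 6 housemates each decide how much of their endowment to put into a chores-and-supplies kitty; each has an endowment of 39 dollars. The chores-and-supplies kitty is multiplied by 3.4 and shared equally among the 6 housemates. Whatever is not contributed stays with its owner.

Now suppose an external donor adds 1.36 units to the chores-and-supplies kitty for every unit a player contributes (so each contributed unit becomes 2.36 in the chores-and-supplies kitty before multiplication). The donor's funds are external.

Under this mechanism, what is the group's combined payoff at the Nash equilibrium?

1877.62 dollars

With the mechanism, a contributed unit returns 3.4 × 2.36 / 6 = 1.3373 per unit of net cost to the contributor — now above 1 — so contributing fully is weakly dominant for every player.
So the Nash equilibrium is full contribution by all 6; the group earns 3.4 × 2.36 × 234 = 1877.62.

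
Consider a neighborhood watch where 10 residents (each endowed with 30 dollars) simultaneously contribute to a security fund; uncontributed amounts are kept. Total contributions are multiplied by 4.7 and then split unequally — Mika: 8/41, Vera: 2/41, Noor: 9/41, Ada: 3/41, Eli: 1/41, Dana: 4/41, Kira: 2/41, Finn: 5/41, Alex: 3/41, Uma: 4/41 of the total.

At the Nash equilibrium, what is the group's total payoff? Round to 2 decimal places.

A player with share s gets back 4.7·s per unit contributed, so full contribution is dominant for anyone with s > 1/4.7 = 0.2128 and zero contribution is dominant for anyone below.
Noor alone (share 9/41) is above the threshold, contributing 30; the remaining 9 contribute 0. Total contributed: 30.
The security fund pays out 4.7 × 30 = 141.00 in total (split across the unequal shares, but the aggregate is all that matters for the group sum).
The 9 free-riders keep 30 each, adding 270. Group total = 270 + 141.00 = 411.00.

411.00 dollars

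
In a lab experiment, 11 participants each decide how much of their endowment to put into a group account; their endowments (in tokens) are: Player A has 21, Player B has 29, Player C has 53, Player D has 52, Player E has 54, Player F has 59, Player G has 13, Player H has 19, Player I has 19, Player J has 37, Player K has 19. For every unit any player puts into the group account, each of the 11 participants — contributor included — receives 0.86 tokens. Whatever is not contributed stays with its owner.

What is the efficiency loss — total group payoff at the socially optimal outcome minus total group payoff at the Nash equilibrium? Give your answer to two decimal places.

The private return per contributed unit is 0.86 < 1 for everyone, so the Nash equilibrium is zero contribution and the group total is Σ E_j = 21 + 29 + 53 + 52 + 54 + 59 + 13 + 19 + 19 + 37 + 19 = 375.
Each contributed unit returns 9.460 to the group, so the social optimum is full contribution by everyone: group total = 9.460 × 375 = 3547.50.
Efficiency loss = (9.460 − 1) × 375 = 3172.50.

3172.50 tokens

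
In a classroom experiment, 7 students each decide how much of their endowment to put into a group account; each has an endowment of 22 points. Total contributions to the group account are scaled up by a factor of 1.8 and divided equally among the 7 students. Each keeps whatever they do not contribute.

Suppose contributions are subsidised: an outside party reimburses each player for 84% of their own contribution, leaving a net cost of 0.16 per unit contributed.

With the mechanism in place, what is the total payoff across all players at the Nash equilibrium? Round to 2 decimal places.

With the mechanism, a contributed unit returns (1.8/7) / 0.16 = 1.6071 per unit of net cost to the contributor — now above 1 — so contributing fully is weakly dominant for every player.
At the Nash equilibrium everyone contributes 22. Group total payoff = 7 × (22 × 0.84 + 1.8 × 22) = 406.56.

406.56 points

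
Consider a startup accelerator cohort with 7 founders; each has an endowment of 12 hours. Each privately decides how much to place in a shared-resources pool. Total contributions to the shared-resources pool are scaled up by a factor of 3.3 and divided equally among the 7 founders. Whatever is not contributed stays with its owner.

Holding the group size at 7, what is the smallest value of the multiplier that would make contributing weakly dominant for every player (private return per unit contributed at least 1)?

7

A contributed unit returns (multiplier)/7 to its contributor.
This reaches 1 exactly when the multiplier is 7.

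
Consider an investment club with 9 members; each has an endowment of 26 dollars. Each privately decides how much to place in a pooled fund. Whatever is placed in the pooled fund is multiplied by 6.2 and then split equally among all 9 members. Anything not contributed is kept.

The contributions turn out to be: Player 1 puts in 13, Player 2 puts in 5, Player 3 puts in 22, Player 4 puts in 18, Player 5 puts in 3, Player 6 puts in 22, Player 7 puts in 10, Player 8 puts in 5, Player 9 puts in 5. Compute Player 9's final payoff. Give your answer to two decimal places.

Total contributed: 13 + 5 + 22 + 18 + 3 + 22 + 10 + 5 + 5 = 103.
Each receives 6.2 × 103 / 9 = 70.96 from the pooled fund.
Player 9 keeps 26 − 5 = 21, so Player 9's payoff is 21 + 70.96 = 91.96.

91.96 dollars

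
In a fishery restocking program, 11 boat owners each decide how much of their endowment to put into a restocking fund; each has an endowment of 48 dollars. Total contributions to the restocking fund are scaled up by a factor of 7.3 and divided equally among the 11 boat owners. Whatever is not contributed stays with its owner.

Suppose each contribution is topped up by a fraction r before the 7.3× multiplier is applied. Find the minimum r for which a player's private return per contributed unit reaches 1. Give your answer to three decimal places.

0.507

With matching at rate r, one contributed unit becomes (1 + r) in the restocking fund and returns 7.3 × (1 + r) / 11 to the contributor.
Setting this equal to 1: 1 + r = 11/7.3 = 1.5068.
So the minimum matching rate is r = 1.5068 − 1 = 0.507.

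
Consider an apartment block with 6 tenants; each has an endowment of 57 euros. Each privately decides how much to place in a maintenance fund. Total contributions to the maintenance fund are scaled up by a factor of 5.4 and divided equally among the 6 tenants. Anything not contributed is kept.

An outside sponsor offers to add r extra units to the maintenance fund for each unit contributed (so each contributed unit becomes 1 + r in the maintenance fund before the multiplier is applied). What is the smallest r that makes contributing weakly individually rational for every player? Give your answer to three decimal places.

With matching at rate r, one contributed unit becomes (1 + r) in the maintenance fund and returns 5.4 × (1 + r) / 6 to the contributor.
Setting this equal to 1: 1 + r = 6/5.4 = 1.1111.
So the minimum matching rate is r = 1.1111 − 1 = 0.111.

0.111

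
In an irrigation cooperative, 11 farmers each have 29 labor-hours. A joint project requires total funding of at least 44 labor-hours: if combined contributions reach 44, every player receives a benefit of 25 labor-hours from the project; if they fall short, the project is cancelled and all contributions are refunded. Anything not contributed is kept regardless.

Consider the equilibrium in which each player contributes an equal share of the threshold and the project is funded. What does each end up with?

50 labor-hours

Equal share of the threshold: 44/11 = 4.
At this profile no one gains by cutting their contribution: any cut drops the total below 44, the project is cancelled, contributions are refunded, and the deviator ends with 29, which is less than 29 − 4 + 25 = 50. Contributing more than 4 just wastes the excess. So contributing exactly 4 is a best response.
Each player's payoff: 29 − 4 + 25 = 50.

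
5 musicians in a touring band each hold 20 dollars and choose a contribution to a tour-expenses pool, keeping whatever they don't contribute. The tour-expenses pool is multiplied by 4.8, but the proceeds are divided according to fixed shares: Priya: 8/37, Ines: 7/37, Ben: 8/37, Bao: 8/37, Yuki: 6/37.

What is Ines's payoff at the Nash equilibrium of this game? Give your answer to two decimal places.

Player j's private return per contributed unit is 4.8 × (j's share). Contributing is weakly dominant for j when that share is at least 1/4.8 = 0.2083, and contributing 0 is dominant otherwise.
Priya, Ben and Bao clear that bar, contributing 20 each; the remaining 2 contribute 0. Total contributed: 60.
Ines keeps 20 and receives 4.8 × 60 × 7/37 = 54.49 from the tour-expenses pool, for a payoff of 74.49.

74.49 dollars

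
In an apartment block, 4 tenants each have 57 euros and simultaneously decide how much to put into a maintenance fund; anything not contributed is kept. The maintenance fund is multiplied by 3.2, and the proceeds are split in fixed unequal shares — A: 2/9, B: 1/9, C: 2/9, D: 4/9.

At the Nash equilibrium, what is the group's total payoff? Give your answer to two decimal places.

353.40 euros

For player j, contributing a unit is worthwhile iff 3.2 × (j's share) ≥ 1, i.e. iff j's share is at least 0.3125.
D alone (share 4/9) is above the threshold, contributing 57; the remaining 3 contribute 0. Total contributed: 57.
The maintenance fund pays out 3.2 × 57 = 182.40 in total (split across the unequal shares, but the aggregate is all that matters for the group sum).
The 3 free-riders keep 57 each, adding 171. Group total = 171 + 182.40 = 353.40.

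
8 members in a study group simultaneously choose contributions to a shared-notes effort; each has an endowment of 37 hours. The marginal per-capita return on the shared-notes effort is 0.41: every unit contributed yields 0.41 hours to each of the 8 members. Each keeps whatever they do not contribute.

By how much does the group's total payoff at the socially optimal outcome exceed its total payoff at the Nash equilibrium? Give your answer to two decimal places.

The private return per contributed unit is 0.41 < 1, so contributing 0 is dominant for every player. At the Nash equilibrium everyone keeps their 37, and the group total is 8 × 37 = 296.
Each contributed unit returns 3.280 to the group as a whole (0.41 to each of 8 players), which exceeds 1, so the social optimum is full contribution: group total = 3.280 × 296 = 970.88.
Efficiency loss = 970.88 − 296 = 674.88.

674.88 hours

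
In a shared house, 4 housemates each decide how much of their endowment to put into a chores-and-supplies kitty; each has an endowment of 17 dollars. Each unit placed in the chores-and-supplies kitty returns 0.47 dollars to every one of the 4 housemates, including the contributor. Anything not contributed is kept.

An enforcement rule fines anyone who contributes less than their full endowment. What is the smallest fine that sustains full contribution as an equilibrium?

9.01 dollars

Given the others contribute fully, the best deviation is to contribute 0 (any partial contribution still incurs the fine and gives up units whose private return 0.47 is below 1).
Deviating from 17 to 0 saves 17 dollars but forfeits the deviator's share of the drop in the chores-and-supplies kitty: 0.47 × 17 = 7.99.
So the deviation gain is 17 − 7.99 = 9.01, and the fine must be at least 9.01 dollars to wipe it out.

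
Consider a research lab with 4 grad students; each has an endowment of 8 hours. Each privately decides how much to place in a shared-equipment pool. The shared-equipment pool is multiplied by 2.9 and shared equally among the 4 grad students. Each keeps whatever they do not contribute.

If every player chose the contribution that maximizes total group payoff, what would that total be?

92.80 hours

Each contributed unit returns 2.900 to the group as a whole (0.7250 to each of 4 players), which exceeds 1, so the social optimum is full contribution: group total = 2.900 × 32 = 92.80.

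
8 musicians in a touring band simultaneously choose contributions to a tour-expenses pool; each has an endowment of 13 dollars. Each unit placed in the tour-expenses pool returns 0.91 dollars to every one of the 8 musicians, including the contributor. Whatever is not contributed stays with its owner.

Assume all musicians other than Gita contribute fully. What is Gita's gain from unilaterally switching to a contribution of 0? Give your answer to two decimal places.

Switching from a contribution of 13 to 0 lets Gita keep an extra 13 dollars, but lowers the tour-expenses pool by 13, which costs Gita their own share of that drop: 0.91 × 13 = 11.83.
Net gain = 13 − 11.83 = 1.17. The private return per contributed unit (0.91) is below 1, so free-riding is indeed the best response regardless of what the others do.

1.17 dollars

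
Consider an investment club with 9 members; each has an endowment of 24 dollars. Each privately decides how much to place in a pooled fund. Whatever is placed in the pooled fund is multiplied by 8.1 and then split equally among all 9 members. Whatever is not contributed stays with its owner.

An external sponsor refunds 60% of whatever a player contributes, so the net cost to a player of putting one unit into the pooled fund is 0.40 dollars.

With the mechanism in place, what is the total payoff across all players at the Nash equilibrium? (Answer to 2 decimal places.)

1879.20 dollars

The effective private return per unit is now (8.1/9) / 0.40 = 2.2500 > 1, so every player's dominant strategy flips to full contribution.
At the Nash equilibrium everyone contributes 24. Group total payoff = 9 × (24 × 0.60 + 8.1 × 24) = 1879.20.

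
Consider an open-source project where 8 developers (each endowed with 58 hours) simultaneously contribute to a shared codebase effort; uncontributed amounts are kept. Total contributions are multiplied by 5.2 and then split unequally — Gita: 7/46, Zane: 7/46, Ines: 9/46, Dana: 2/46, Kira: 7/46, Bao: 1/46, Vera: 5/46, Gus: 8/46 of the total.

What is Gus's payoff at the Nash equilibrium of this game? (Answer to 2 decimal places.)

110.45 hours

Player j's private return per contributed unit is 5.2 × (j's share). Contributing is weakly dominant for j when that share is at least 1/5.2 = 0.1923, and contributing 0 is dominant otherwise.
The only share above 0.1923 is Ines's 9/46, contributing 58; the remaining 7 contribute 0. Total contributed: 58.
Gus keeps 58 and receives 5.2 × 58 × 8/46 = 52.45 from the shared codebase effort, for a payoff of 110.45.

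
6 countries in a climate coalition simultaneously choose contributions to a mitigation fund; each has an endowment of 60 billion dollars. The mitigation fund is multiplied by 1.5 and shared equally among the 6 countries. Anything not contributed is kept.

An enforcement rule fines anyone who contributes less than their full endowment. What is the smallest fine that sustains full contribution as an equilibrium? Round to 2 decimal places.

Given the others contribute fully, the best deviation is to contribute 0 (any partial contribution still incurs the fine and gives up units whose private return 0.2500 is below 1).
Deviating from 60 to 0 saves 60 billion dollars but forfeits the deviator's share of the drop in the mitigation fund: 1.5/6 × 60 = 15.00.
So the deviation gain is 60 − 15.00 = 45.00, and the fine must be at least 45.00 billion dollars to wipe it out.

45.00 billion dollars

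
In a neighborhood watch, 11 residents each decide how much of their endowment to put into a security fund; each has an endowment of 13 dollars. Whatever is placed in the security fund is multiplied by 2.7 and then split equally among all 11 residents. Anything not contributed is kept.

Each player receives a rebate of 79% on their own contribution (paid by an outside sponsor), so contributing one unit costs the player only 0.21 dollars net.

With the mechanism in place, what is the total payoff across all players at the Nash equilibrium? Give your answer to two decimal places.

499.07 dollars

The effective private return per unit is now (2.7/11) / 0.21 = 1.1688 > 1, so every player's dominant strategy flips to full contribution.
So the Nash equilibrium is full contribution by all 11; the group earns 11 × (13 × 0.79 + 2.7 × 13) = 499.07.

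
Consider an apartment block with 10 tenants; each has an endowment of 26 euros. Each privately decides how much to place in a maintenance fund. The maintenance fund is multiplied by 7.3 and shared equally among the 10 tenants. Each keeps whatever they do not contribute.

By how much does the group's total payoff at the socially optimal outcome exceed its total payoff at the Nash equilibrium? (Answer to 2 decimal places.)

1638.00 euros

Each contributed unit returns 7.3/10 = 0.7300 to its contributor — below 1 — so contributing 0 is dominant for every player. At the Nash equilibrium everyone keeps their 26, and the group total is 10 × 26 = 260.
Each contributed unit returns 7.300 to the group as a whole (0.7300 to each of 10 players), which exceeds 1, so the social optimum is full contribution: group total = 7.300 × 260 = 1898.00.
Efficiency loss = 1898.00 − 260 = 1638.00.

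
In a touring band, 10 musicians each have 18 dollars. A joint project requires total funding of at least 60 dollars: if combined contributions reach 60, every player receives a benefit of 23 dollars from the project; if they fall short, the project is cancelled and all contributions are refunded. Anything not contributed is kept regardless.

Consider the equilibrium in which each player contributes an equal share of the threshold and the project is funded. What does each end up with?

Equal share of the threshold: 60/10 = 6.
At this profile no one gains by cutting their contribution: any cut drops the total below 60, the project is cancelled, contributions are refunded, and the deviator ends with 18, which is less than 18 − 6 + 23 = 35. Contributing more than 6 just wastes the excess. So contributing exactly 6 is a best response.
Each player's payoff: 18 − 6 + 23 = 35.

35 dollars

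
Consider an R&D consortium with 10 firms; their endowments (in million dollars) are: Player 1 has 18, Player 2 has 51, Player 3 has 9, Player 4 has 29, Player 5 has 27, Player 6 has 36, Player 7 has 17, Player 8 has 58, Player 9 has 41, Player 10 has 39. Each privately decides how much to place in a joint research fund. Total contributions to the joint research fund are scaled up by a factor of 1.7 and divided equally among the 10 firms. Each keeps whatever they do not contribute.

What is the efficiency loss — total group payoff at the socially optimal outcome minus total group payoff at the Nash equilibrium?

227.50 million dollars

The private return per contributed unit is 1.7/10 = 0.1700 < 1 for every player regardless of endowment, so the Nash equilibrium is zero contribution and the group total is Σ E_j = 18 + 51 + 9 + 29 + 27 + 36 + 17 + 58 + 41 + 39 = 325.
Each contributed unit returns 1.700 to the group, so the social optimum is full contribution by everyone: group total = 1.700 × 325 = 552.50.
Efficiency loss = (1.700 − 1) × 325 = 227.50.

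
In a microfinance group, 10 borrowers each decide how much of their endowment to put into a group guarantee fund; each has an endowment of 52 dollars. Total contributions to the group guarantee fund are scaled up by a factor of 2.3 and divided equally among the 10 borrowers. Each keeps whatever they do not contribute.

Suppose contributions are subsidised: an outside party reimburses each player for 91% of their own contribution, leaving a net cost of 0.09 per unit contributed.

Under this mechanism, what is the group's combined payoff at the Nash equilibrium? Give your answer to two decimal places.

1669.20 dollars

With the mechanism, a contributed unit returns (2.3/10) / 0.09 = 2.5556 per unit of net cost to the contributor — now above 1 — so contributing fully is weakly dominant for every player.
So the Nash equilibrium is full contribution by all 10; the group earns 10 × (52 × 0.91 + 2.3 × 52) = 1669.20.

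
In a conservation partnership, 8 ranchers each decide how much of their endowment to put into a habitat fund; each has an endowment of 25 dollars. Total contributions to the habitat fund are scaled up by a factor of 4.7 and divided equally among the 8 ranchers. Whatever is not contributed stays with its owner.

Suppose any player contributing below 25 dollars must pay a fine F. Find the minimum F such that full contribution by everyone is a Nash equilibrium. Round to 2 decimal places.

10.31 dollars

Given the others contribute fully, the best deviation is to contribute 0 (any partial contribution still incurs the fine and gives up units whose private return 0.5875 is below 1).
Deviating from 25 to 0 saves 25 dollars but forfeits the deviator's share of the drop in the habitat fund: 4.7/8 × 25 = 14.69.
So the deviation gain is 25 − 14.69 = 10.31, and the fine must be at least 10.31 dollars to wipe it out.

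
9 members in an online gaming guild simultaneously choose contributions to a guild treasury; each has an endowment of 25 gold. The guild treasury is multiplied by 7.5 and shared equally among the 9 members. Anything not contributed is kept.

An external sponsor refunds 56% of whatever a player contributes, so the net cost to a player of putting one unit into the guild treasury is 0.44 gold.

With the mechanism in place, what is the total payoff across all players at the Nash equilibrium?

With the mechanism, a contributed unit returns (7.5/9) / 0.44 = 1.8939 per unit of net cost to the contributor — now above 1 — so contributing fully is weakly dominant for every player.
At the Nash equilibrium everyone contributes 25. Group total payoff = 9 × (25 × 0.56 + 7.5 × 25) = 1813.50.

1813.50 gold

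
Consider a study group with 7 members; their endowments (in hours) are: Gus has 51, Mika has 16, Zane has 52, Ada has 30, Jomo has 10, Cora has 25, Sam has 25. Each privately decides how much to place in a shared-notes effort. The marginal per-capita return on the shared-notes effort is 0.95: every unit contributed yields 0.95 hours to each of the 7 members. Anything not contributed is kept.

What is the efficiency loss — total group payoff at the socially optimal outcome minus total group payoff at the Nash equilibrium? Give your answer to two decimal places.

The private return per contributed unit is 0.95 < 1 for everyone, so the Nash equilibrium is zero contribution and the group total is Σ E_j = 51 + 16 + 52 + 30 + 10 + 25 + 25 = 209.
Each contributed unit returns 6.650 to the group, so the social optimum is full contribution by everyone: group total = 6.650 × 209 = 1389.85.
Efficiency loss = (6.650 − 1) × 209 = 1180.85.

1180.85 hours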